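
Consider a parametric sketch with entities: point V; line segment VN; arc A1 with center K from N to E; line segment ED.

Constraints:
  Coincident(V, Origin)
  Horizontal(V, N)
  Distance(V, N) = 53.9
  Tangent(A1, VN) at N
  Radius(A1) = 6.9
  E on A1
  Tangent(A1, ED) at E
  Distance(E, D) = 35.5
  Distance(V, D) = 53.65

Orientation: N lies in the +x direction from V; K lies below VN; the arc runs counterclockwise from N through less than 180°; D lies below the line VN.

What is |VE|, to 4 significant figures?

47.55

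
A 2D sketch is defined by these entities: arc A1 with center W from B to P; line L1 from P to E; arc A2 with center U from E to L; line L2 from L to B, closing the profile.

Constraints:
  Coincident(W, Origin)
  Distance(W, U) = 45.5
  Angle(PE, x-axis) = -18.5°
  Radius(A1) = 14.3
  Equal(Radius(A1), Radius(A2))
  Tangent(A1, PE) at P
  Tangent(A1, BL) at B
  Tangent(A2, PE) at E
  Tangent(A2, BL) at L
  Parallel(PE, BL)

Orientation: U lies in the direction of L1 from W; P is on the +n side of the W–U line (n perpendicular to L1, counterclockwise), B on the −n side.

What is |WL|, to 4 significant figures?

47.69

The slot axis is L1's direction at -18.5°, so u = (cos -18.5°, sin -18.5°) = (0.9483, -0.3173) and n = (−sin -18.5°, cos -18.5°) = (0.3173, 0.9483). W is at the origin and U lies 45.5 along u from W, so U = 45.5·u = (43.15, -14.44). Tangency of A1 to both parallel lines with radius 14.3 puts P and B at W ± 14.3·n: P = (4.537, 13.56), B = (-4.537, -13.56). Equal radii place E and L the same way about U: E = U + 14.3·n = (47.69, -0.8763), L = U − 14.3·n = (38.61, -28.00). Then |WL| = |L − W| = 47.69.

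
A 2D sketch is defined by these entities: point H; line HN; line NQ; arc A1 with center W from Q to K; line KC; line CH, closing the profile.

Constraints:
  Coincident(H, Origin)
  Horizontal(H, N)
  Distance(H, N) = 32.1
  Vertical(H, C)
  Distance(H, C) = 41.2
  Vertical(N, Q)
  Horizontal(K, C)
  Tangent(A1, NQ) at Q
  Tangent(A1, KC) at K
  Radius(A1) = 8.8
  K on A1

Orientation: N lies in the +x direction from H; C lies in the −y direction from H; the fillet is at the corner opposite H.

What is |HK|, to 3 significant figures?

47.3

H is at the origin; HN is horizontal with |HN| = 32.1 and N on the +x side, so N = (32.1, 0.00). HC is vertical with |HC| = 41.2 and C on the −y side, so C = (0.00, -41.2). The virtual corner opposite H is at (32.1, -41.2). Tangency of A1 to NQ means the radius WQ is perpendicular to NQ and since A1 is tangent to KC there, WK ⟂ KC, with radius 8.8, so the center W sits 8.8 in from both sides at W = (23.3, -32.4). That places the tangent points at Q = (32.1, -32.4) on NQ and K = (23.3, -41.2) on KC. Then |HK| = |K − H| = 47.3.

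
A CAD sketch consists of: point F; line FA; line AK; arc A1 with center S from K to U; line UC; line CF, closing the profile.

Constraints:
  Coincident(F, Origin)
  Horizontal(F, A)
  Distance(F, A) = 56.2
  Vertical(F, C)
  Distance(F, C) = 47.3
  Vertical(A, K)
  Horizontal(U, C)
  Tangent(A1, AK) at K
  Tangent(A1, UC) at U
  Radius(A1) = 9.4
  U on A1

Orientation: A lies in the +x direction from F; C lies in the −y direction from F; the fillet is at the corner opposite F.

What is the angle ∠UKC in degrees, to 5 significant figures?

35.505°

F is at the origin; F and A share the same y with |FA| = 56.2 and A on the +x side, so A = (56.200, 0.0000). F and C share the same x with |FC| = 47.3 and C on the −y side, so C = (0.0000, -47.300). The virtual corner opposite F is at (56.200, -47.300). The tangent condition forces SK to be normal to AK and the tangent condition forces SU to be normal to UC, with radius 9.4, so the center S sits 9.4 in from both sides at S = (46.800, -37.900). That places the tangent points at K = (56.200, -37.900) on AK and U = (46.800, -47.300) on UC. Then cos ∠UKC = KU·KC / (|KU||KC|), giving 35.505°.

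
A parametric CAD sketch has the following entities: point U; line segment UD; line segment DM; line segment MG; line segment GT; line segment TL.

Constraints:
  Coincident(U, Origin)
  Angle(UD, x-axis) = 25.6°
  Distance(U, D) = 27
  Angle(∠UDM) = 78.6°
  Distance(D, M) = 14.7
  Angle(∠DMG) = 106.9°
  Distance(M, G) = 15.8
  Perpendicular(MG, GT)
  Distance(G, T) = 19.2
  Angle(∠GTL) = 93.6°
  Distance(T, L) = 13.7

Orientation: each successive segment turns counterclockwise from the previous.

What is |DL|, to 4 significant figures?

8.770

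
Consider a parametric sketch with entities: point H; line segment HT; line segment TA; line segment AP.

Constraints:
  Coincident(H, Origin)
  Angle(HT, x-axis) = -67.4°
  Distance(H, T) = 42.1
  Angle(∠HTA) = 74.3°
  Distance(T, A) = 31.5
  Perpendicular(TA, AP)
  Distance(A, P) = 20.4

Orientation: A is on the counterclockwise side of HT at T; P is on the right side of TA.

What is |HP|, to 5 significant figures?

64.162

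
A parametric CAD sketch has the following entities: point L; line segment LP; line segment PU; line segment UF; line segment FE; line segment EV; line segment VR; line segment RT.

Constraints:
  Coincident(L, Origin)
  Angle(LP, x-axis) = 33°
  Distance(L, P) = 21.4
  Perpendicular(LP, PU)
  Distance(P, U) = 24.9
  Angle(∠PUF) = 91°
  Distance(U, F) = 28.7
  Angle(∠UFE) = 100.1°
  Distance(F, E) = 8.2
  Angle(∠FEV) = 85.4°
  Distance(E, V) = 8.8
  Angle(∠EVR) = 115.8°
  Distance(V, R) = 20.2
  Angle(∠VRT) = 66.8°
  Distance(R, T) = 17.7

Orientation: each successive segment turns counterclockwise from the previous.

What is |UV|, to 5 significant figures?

23.163

L is at the origin; LP runs at 33.0° with length 21.4, so P = (17.948, 11.655). The perpendicularity gives PU at right angles to LP, so PU runs at 123.00°; with |PU| = 24.9, U = (4.3860, 32.538). ∠PUF = 91.0° gives UF at -148.00° from the x-axis; with |UF| = 28.7, F = (-19.953, 17.329). ∠UFE = 100.1° gives FE at -68.100° from the x-axis; with |FE| = 8.2, E = (-16.894, 9.7212). ∠FEV = 85.4° gives EV at 26.500° from the x-axis; with |EV| = 8.8, V = (-9.0190, 13.648). Then |UV| = |V − U| = 23.163.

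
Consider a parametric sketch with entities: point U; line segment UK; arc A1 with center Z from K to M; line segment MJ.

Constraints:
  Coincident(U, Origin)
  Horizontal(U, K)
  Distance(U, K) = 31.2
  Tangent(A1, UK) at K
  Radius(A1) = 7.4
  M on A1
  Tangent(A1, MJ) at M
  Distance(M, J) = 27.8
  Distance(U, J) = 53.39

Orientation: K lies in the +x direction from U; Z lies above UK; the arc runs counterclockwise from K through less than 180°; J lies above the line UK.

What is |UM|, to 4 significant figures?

39.18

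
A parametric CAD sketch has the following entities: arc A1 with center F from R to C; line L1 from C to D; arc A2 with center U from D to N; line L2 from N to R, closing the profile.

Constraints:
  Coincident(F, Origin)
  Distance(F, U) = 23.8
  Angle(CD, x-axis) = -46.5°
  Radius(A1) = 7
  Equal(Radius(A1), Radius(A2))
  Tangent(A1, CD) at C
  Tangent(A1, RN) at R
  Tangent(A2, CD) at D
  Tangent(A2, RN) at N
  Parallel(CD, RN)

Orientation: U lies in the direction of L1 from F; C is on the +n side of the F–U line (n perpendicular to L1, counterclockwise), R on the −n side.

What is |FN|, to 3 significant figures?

24.8

The slot axis is L1's direction at -46.5°, so u = (cos -46.5°, sin -46.5°) = (0.688, -0.725) and n = (−sin -46.5°, cos -46.5°) = (0.725, 0.688). F is at the origin and U lies 23.8 along u from F, so U = 23.8·u = (16.4, -17.3). Tangency of A1 to both parallel lines with radius 7.0 puts C and R at F ± 7.0·n: C = (5.08, 4.82), R = (-5.08, -4.82). Equal radii place D and N the same way about U: D = U + 7.0·n = (21.5, -12.4), N = U − 7.0·n = (11.3, -22.1). Then |FN| = |N − F| = 24.8.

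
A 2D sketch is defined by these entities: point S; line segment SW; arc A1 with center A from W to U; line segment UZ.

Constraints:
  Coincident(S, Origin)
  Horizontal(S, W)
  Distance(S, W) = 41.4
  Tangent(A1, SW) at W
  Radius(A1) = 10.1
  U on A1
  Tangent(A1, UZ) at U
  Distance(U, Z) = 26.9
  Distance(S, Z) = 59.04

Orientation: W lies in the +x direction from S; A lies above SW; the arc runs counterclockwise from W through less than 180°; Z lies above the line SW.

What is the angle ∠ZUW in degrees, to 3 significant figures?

128°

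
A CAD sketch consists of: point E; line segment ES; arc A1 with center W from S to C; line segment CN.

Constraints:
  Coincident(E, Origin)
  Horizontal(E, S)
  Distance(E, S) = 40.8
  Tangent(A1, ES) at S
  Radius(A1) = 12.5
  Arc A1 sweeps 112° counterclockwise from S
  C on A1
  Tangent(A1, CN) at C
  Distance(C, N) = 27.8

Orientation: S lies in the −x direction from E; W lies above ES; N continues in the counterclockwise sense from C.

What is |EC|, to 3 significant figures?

33.9

E is at the origin; E and S share the same y with |ES| = 40.8 and S on the −x side, so S = (-40.8, 0.00). A1 meets ES tangentially, so WS is at right angles to ES, so W = S + (0, 12.5) = (-40.8, 12.5). On A1, S sits at bearing -90° from W; a 112° counterclockwise sweep puts C at bearing 22°, so C = W + 12.5·(cos 22°, sin 22°) = (-29.2, 17.2). Then |EC| = |C − E| = 33.9.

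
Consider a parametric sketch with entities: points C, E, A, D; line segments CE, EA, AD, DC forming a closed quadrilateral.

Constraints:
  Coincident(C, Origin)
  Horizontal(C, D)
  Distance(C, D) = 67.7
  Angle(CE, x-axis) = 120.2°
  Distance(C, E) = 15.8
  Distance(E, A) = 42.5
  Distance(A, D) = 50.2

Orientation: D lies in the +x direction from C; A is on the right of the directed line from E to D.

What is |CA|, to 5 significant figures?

27.265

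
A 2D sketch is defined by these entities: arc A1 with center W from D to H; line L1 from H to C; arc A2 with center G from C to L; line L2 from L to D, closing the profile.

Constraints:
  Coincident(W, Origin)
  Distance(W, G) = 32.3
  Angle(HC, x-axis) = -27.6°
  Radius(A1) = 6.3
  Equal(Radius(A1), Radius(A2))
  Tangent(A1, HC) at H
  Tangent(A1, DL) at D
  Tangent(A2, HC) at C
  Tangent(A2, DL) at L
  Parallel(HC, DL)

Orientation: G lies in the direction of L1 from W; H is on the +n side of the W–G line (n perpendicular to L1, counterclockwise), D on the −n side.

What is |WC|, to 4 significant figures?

32.91

Tangency of A1 to both parallel lines with radius 6.3 puts H and D at W ± 6.3·n: H = (2.919, 5.583), D = (-2.919, -5.583). Equal radii place C and L the same way about G: C = G + 6.3·n = (31.54, -9.381), L = G − 6.3·n = (25.71, -20.55). Then |WC| = |C − W| = 32.91.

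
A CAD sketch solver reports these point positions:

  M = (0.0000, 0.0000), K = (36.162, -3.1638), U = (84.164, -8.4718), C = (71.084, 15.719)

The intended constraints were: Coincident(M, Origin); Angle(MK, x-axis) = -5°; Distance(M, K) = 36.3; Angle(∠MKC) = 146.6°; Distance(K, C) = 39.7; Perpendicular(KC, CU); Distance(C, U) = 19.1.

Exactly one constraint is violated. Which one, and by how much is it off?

Distance(C, U) = 19.1 — off by 8.40.

M = (0.00, 0.00) ✓; MK at -5.000° ✓; |MK| = 36.30 ✓; ∠MKC = 146.6° ✓; |KC| = 39.70 ✓; ∠(KC, CU) = 90.00° ✓; |CU| = 27.50 ✗.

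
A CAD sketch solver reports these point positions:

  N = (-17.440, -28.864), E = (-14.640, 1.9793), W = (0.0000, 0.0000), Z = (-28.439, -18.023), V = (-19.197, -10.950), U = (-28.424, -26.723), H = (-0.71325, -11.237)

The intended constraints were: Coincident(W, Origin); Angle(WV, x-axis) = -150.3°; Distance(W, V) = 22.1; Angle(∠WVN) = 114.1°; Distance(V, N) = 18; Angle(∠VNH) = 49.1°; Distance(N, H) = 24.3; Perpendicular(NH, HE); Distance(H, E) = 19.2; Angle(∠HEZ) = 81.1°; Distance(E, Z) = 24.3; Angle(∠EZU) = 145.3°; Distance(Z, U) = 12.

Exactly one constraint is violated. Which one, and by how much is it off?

Distance(Z, U) = 12 — off by 3.30.

W = (0.00, 0.00) ✓; WV at -150.3° ✓; |WV| = 22.10 ✓; ∠WVN = 114.1° ✓; |VN| = 18.00 ✓; ∠VNH = 49.10° ✓; |NH| = 24.30 ✓; ∠(NH, HE) = 90.00° ✓; |HE| = 19.20 ✓; ∠HEZ = 81.10° ✓; |EZ| = 24.30 ✓; ∠EZU = 145.3° ✓; |ZU| = 8.700 ✗.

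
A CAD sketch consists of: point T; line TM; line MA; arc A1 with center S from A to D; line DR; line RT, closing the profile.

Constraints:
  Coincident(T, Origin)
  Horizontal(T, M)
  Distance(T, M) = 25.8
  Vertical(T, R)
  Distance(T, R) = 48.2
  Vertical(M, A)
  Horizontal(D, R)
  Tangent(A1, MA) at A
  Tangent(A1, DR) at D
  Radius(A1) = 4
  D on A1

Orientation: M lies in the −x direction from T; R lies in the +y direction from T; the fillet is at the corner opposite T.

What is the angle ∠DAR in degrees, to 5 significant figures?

36.187°

The virtual corner opposite T is at (-25.800, 48.200). Since A1 is tangent to MA there, SA ⟂ MA and A1 meets DR tangentially, so SD is at right angles to DR, with radius 4.0, so the center S sits 4.0 in from both sides at S = (-21.800, 44.200). That places the tangent points at A = (-25.800, 44.200) on MA and D = (-21.800, 48.200) on DR. Then cos ∠DAR = AD·AR / (|AD||AR|), giving 36.187°.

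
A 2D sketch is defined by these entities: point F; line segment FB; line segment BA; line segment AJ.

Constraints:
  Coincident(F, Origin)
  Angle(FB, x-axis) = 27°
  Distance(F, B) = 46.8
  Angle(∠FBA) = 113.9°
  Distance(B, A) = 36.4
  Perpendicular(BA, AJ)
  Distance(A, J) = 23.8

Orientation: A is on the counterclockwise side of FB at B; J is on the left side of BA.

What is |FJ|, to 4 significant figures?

58.53

∠FBA = 113.9°, so BA runs at 27.0° + (180° − 113.9°) = 93.10° from the x-axis; with |BA| = 36.4, A = B + 36.4·(cos 93.10°, sin 93.10°) = (39.73, 57.59). The perpendicularity gives AJ at right angles to BA; with |AJ| = 23.8 on the left of BA, J = A + 23.8·(-0.9985, -0.05408) = (15.97, 56.31). Then |FJ| = |J − F| = 58.53.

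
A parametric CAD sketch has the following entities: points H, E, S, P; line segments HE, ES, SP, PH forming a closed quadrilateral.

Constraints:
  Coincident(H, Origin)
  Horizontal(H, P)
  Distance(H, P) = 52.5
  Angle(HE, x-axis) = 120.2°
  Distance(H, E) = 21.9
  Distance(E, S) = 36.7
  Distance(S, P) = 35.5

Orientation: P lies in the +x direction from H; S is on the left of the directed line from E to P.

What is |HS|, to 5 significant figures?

34.308

H is at the origin; HP is horizontal with |HP| = 52.5 and P in +x, so P = (52.5, 0). HE runs at 120.2° with |HE| = 21.9, so E = (-11.016, 18.928). S is determined by |ES| = 36.7 and |SP| = 35.5 together: it lies at the intersection of circle(E, 36.7) and circle(P, 35.5). With |EP| = 66.276, the foot of the radical line on EP is 33.792 from E and the perpendicular offset is √(36.7² − 33.792²) = 14.318. Taking the left-of-EP solution: S = (25.457, 22.999).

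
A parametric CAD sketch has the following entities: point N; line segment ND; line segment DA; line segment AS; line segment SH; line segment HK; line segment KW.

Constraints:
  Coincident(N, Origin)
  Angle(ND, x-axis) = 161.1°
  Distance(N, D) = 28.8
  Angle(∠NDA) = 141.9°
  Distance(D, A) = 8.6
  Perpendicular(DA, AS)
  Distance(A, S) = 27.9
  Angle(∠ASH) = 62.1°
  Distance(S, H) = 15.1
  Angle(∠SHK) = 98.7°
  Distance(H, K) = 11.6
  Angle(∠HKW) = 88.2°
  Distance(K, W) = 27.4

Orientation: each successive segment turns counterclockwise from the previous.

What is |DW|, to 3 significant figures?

31.6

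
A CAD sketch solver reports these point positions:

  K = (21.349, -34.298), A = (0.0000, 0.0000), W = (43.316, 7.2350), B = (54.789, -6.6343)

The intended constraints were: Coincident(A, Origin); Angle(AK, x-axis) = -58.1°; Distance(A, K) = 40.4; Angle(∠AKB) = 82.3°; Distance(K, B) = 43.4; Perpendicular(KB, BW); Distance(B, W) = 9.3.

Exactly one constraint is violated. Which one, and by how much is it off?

Distance(B, W) = 9.3 — off by 8.70.

A = (0.00, 0.00) ✓; AK at -58.10° ✓; |AK| = 40.40 ✓; ∠AKB = 82.30° ✓; |KB| = 43.40 ✓; ∠(KB, BW) = 90.00° ✓; |BW| = 18.00 ✗.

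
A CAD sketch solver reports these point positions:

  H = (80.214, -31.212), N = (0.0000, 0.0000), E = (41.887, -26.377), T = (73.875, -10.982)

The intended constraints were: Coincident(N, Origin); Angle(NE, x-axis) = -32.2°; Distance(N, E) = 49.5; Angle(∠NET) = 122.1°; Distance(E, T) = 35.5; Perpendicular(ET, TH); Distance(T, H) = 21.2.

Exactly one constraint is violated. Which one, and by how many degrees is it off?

Perpendicular(ET, TH) — off by 8.30°.

N = (0.00, 0.00) ✓; NE at -32.20° ✓; |NE| = 49.50 ✓; ∠NET = 122.1° ✓; |ET| = 35.50 ✓; ∠(ET, TH) = 98.30° ✗; |TH| = 21.20 ✓.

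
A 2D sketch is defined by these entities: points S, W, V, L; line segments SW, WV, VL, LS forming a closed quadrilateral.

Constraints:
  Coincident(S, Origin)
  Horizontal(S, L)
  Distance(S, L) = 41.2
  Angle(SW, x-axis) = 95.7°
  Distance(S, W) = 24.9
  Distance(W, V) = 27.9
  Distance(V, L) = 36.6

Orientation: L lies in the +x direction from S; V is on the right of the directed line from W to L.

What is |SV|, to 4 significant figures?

5.156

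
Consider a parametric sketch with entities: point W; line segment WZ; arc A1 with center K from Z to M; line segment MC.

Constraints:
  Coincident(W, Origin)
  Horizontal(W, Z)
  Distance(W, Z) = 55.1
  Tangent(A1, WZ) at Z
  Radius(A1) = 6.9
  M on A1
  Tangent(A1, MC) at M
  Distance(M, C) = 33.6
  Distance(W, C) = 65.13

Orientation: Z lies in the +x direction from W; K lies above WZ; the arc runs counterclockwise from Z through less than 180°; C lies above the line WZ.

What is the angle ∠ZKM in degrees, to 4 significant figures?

109.0°

W is at the origin; WZ is horizontal with |WZ| = 55.1 and Z on the +x side, so Z = (55.10, 0.000). Since A1 is tangent to WZ there, KZ ⟂ WZ, so K = Z + (0, 6.9) = (55.10, 6.900). Since KM ⟂ MC (tangency), |KC| = √(6.9² + 33.6²) = 34.30 regardless of where M sits on A1. So C lies on both circle(W, 65.13) and circle(K, 34.30); the above-WZ intersection is C = (50.67, 40.91). M is the foot of the tangent from C: M = (61.62, 9.148).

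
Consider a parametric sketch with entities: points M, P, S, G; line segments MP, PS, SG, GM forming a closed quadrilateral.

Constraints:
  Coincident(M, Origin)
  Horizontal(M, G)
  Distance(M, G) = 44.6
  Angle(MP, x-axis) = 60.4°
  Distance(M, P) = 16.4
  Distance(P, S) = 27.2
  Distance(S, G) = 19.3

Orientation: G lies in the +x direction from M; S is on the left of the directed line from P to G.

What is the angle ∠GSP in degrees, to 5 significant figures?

113.77°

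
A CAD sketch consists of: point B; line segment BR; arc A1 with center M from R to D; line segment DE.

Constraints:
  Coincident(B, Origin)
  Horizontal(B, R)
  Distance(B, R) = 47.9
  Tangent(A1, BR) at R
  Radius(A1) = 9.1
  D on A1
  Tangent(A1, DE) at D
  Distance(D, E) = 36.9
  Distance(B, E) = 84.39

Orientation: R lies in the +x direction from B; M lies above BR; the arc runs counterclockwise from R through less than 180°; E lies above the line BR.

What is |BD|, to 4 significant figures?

55.15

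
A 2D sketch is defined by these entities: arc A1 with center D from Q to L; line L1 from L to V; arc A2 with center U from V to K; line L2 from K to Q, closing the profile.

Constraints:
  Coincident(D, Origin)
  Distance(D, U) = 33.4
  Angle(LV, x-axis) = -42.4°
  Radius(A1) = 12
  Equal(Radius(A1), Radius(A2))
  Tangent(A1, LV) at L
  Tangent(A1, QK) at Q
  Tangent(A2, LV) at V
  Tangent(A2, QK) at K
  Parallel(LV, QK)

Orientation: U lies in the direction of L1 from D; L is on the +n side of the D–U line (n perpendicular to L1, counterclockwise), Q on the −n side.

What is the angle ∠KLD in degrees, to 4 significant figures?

54.30°

The slot axis is L1's direction at -42.4°, so u = (cos -42.4°, sin -42.4°) = (0.7385, -0.6743) and n = (−sin -42.4°, cos -42.4°) = (0.6743, 0.7385). D is at the origin and U lies 33.4 along u from D, so U = 33.4·u = (24.66, -22.52). Tangency of A1 to both parallel lines with radius 12.0 puts L and Q at D ± 12.0·n: L = (8.092, 8.861), Q = (-8.092, -8.861). Equal radii place V and K the same way about U: V = U + 12.0·n = (32.76, -13.66), K = U − 12.0·n = (16.57, -31.38). Then cos ∠KLD = LK·LD / (|LK||LD|), giving 54.30°.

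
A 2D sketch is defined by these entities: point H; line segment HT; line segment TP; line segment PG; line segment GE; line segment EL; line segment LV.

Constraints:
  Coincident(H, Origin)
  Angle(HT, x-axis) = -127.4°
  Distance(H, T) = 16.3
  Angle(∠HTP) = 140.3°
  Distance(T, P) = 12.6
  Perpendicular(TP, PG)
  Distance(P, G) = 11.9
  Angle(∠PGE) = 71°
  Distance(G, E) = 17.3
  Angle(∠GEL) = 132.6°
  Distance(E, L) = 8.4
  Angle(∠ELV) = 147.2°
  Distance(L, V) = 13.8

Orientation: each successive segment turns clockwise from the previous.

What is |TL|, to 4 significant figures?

7.263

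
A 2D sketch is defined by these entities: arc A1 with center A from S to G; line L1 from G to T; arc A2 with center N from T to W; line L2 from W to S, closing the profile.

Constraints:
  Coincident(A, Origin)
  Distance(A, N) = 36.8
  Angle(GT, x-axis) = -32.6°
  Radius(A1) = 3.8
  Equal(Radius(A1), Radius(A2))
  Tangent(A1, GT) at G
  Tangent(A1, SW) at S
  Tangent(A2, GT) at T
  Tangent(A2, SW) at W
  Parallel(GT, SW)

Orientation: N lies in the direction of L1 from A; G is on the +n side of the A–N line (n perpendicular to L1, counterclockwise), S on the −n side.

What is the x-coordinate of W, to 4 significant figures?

28.95

Tangency of A1 to both parallel lines with radius 3.8 puts G and S at A ± 3.8·n: G = (2.047, 3.201), S = (-2.047, -3.201). Equal radii place T and W the same way about N: T = N + 3.8·n = (33.05, -16.63), W = N − 3.8·n = (28.95, -23.03). So W.x = 28.95.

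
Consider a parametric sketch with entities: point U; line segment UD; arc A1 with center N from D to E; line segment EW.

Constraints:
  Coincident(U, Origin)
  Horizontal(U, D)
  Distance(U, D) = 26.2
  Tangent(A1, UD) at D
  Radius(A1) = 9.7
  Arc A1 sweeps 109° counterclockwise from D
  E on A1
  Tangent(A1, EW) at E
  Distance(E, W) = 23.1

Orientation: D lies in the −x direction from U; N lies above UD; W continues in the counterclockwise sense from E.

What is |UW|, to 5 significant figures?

42.505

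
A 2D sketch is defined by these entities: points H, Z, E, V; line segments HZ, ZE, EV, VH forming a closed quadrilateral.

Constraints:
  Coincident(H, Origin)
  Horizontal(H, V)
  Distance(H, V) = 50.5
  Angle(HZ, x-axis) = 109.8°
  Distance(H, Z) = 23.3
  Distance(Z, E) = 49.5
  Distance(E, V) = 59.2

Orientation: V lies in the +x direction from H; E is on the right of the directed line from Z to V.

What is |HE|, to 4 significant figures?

27.31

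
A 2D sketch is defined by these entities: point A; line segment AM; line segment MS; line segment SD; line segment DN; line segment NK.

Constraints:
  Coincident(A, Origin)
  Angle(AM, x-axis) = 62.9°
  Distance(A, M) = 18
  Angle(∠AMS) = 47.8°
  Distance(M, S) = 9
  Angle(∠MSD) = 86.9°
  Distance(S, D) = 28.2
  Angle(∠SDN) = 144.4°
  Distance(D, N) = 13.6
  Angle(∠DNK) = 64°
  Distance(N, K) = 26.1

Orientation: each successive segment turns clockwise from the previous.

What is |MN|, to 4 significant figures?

38.79

A is at the origin; AM runs at 62.9° with length 18.0, so M = (8.200, 16.02). ∠AMS = 47.8° gives MS at -69.30° from the x-axis; with |MS| = 9.0, S = (11.38, 7.605). ∠MSD = 86.9° gives SD at -162.4° from the x-axis; with |SD| = 28.2, D = (-15.50, -0.9220). ∠SDN = 144.4° gives DN at 162.0° from the x-axis; with |DN| = 13.6, N = (-28.43, 3.281). Then |MN| = |N − M| = 38.79.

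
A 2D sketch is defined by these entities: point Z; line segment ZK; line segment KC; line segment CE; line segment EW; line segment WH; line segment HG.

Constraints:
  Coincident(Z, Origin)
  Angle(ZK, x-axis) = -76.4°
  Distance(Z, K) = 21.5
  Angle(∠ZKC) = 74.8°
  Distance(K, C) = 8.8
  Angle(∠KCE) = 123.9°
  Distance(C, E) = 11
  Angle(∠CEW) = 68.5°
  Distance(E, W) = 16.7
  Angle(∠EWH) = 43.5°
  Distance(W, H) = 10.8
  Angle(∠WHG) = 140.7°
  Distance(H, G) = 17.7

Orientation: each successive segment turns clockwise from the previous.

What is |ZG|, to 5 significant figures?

27.231

∠EWH = 43.5° gives WH at -125.70° from the x-axis; with |WH| = 10.8, H = (0.48306, -16.995). ∠WHG = 140.7° gives HG at -165.00° from the x-axis; with |HG| = 17.7, G = (-16.614, -21.576). Then |ZG| = |G − Z| = 27.231.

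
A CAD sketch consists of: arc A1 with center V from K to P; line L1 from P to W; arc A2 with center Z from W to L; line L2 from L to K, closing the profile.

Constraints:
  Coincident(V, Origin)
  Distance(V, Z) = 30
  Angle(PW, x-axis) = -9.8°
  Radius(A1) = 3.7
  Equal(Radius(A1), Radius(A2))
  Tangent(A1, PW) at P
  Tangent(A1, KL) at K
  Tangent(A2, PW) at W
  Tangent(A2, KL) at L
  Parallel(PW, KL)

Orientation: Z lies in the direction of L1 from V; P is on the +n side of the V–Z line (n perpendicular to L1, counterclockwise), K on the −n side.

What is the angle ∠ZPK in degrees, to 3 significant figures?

83.0°

V is at the origin and Z lies 30.0 along u from V, so Z = 30.0·u = (29.6, -5.11). Tangency of A1 to both parallel lines with radius 3.7 puts P and K at V ± 3.7·n: P = (0.630, 3.65), K = (-0.630, -3.65). Then cos ∠ZPK = PZ·PK / (|PZ||PK|), giving 83.0°.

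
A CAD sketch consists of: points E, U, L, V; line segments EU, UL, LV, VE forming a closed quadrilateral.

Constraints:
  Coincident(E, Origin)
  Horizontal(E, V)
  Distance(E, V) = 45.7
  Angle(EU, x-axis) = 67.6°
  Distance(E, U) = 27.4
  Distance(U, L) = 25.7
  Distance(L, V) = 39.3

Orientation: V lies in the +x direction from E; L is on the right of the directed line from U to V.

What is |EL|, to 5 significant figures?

6.4002

E is at the origin; EV is horizontal with |EV| = 45.7 and V in +x, so V = (45.7, 0). EU runs at 67.6° with |EU| = 27.4, so U = (10.441, 25.333). L is determined by |UL| = 25.7 and |LV| = 39.3 together: it lies at the intersection of circle(U, 25.7) and circle(V, 39.3). With |UV| = 43.416, the foot of the radical line on UV is 11.527 from U and the perpendicular offset is √(25.7² − 11.527²) = 22.970. Taking the right-of-UV solution: L = (6.4000, -0.047705).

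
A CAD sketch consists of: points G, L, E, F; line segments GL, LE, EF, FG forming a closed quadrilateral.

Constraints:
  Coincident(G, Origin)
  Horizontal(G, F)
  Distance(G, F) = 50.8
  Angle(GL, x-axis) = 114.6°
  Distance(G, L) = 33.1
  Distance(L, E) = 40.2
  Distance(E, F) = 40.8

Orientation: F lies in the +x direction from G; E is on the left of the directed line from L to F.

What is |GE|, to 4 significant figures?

41.95

Checks: |LE| = 40.20 ✓; |EF| = 40.80 ✓.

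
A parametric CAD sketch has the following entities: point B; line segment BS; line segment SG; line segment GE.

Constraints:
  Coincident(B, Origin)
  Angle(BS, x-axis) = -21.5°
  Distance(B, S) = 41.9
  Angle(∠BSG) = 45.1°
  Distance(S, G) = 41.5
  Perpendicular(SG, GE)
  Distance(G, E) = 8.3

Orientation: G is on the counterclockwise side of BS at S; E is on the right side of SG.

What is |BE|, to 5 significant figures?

39.807

∠BSG = 45.1°, so SG runs at -21.5° + (180° − 45.1°) = 113.40° from the x-axis; with |SG| = 41.5, G = S + 41.5·(cos 113.40°, sin 113.40°) = (22.503, 22.730). SG is perpendicular to GE; with |GE| = 8.3 on the right of SG, E = G + 8.3·(0.91775, 0.39715) = (30.120, 26.027). Then |BE| = |E − B| = 39.807.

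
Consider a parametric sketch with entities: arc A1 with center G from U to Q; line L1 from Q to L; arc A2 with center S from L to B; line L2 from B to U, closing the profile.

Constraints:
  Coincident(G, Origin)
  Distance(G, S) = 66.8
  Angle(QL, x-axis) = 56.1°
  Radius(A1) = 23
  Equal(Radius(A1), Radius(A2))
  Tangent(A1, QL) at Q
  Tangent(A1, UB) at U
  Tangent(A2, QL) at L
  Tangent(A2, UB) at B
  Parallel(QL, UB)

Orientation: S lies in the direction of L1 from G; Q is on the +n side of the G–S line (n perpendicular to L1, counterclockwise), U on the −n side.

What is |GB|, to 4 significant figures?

70.65

The slot axis is L1's direction at 56.1°, so u = (cos 56.1°, sin 56.1°) = (0.5577, 0.8300) and n = (−sin 56.1°, cos 56.1°) = (-0.8300, 0.5577). G is at the origin and S lies 66.8 along u from G, so S = 66.8·u = (37.26, 55.44). Tangency of A1 to both parallel lines with radius 23.0 puts Q and U at G ± 23.0·n: Q = (-19.09, 12.83), U = (19.09, -12.83). Equal radii place L and B the same way about S: L = S + 23.0·n = (18.17, 68.27), B = S − 23.0·n = (56.35, 42.62). Then |GB| = |B − G| = 70.65.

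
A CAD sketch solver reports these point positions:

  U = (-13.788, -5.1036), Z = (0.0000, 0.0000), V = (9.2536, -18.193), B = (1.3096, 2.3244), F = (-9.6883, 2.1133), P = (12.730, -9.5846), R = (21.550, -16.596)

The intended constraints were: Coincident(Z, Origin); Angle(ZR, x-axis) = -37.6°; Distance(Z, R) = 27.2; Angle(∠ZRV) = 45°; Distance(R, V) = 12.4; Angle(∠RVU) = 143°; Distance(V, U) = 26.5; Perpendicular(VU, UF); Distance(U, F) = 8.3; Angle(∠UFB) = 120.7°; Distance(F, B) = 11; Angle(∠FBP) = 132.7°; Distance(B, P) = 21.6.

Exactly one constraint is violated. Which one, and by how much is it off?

Distance(B, P) = 21.6 — off by 5.10.

Z = (0.00, 0.00) ✓; ZR at -37.60° ✓; |ZR| = 27.20 ✓; ∠ZRV = 45.00° ✓; |RV| = 12.40 ✓; ∠RVU = 143.0° ✓; |VU| = 26.50 ✓; ∠(VU, UF) = 90.00° ✓; |UF| = 8.300 ✓; ∠UFB = 120.7° ✓; |FB| = 11.00 ✓; ∠FBP = 132.7° ✓; |BP| = 16.50 ✗.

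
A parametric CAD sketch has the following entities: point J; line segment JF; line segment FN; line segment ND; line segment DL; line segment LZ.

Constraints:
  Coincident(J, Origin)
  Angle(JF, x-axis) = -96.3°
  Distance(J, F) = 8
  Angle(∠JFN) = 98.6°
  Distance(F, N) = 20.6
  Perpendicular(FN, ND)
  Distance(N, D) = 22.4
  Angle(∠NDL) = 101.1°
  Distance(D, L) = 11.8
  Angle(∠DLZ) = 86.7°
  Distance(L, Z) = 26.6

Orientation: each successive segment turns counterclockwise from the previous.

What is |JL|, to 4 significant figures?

19.63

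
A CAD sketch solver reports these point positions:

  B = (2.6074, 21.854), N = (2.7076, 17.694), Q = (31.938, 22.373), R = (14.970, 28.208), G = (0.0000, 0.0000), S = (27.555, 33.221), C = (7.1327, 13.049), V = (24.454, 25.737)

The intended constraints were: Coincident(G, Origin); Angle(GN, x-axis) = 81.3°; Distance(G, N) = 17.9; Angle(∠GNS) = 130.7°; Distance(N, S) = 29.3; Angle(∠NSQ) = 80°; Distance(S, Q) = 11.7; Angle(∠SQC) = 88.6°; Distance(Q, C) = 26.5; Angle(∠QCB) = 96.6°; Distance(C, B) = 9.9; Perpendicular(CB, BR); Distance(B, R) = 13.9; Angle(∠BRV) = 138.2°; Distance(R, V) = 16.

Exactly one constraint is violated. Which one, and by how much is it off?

Distance(R, V) = 16 — off by 6.20.

G = (0.00, 0.00) ✓; GN at 81.30° ✓; |GN| = 17.90 ✓; ∠GNS = 130.7° ✓; |NS| = 29.30 ✓; ∠NSQ = 80.00° ✓; |SQ| = 11.70 ✓; ∠SQC = 88.60° ✓; |QC| = 26.50 ✓; ∠QCB = 96.60° ✓; |CB| = 9.900 ✓; ∠(CB, BR) = 90.00° ✓; |BR| = 13.90 ✓; ∠BRV = 138.2° ✓; |RV| = 9.801 ✗.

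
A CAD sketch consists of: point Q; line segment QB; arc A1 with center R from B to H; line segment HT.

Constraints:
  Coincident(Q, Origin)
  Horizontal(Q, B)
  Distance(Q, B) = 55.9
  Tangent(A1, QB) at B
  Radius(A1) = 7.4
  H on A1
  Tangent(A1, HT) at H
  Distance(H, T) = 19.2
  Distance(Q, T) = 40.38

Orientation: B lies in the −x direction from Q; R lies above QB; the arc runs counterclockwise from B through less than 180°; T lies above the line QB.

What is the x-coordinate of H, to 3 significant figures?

-50.6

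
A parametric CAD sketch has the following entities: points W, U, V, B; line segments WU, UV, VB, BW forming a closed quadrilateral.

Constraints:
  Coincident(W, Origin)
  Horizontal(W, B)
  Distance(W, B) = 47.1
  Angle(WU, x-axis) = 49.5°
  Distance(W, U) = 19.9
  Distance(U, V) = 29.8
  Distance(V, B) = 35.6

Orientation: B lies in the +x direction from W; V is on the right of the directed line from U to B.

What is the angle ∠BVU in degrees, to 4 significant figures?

69.06°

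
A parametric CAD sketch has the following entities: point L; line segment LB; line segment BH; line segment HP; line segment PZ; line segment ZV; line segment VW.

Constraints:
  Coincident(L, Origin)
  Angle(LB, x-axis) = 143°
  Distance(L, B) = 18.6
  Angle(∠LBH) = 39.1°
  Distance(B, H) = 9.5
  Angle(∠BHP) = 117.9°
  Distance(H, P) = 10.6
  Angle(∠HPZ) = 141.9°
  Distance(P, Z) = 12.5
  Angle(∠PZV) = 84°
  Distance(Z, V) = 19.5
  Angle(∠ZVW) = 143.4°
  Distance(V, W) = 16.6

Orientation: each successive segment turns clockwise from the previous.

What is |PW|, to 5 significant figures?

31.622

L is at the origin; LB runs at 143.0° with length 18.6, so B = (-14.855, 11.194). ∠LBH = 39.1° gives BH at 2.1000° from the x-axis; with |BH| = 9.5, H = (-5.3610, 11.542). ∠BHP = 117.9° gives HP at -60.000° from the x-axis; with |HP| = 10.6, P = (-0.061001, 2.3620). ∠HPZ = 141.9° gives PZ at -98.100° from the x-axis; with |PZ| = 12.5, Z = (-1.8223, -10.013). ∠PZV = 84.0° gives ZV at 165.90° from the x-axis; with |ZV| = 19.5, V = (-20.735, -5.2628). ∠ZVW = 143.4° gives VW at 129.30° from the x-axis; with |VW| = 16.6, W = (-31.249, 7.5829). Then |PW| = |W − P| = 31.622.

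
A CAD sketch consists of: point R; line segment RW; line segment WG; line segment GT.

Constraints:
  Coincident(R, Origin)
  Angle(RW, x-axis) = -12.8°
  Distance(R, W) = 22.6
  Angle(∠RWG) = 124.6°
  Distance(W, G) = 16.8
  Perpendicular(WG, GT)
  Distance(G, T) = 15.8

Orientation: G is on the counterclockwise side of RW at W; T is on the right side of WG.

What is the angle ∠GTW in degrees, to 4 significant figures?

46.76°

∠RWG = 124.6°, so WG runs at -12.8° + (180° − 124.6°) = 42.60° from the x-axis; with |WG| = 16.8, G = W + 16.8·(cos 42.60°, sin 42.60°) = (34.40, 6.365). The perpendicularity gives GT at right angles to WG; with |GT| = 15.8 on the right of WG, T = G + 15.8·(0.6769, -0.7361) = (45.10, -5.266). Then cos ∠GTW = TG·TW / (|TG||TW|), giving 46.76°.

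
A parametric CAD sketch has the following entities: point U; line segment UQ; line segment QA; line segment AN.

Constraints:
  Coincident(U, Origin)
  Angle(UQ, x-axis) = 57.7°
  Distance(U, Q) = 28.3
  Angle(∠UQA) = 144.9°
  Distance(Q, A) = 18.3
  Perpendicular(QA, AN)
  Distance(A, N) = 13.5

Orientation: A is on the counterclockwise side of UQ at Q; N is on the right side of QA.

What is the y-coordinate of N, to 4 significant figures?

42.86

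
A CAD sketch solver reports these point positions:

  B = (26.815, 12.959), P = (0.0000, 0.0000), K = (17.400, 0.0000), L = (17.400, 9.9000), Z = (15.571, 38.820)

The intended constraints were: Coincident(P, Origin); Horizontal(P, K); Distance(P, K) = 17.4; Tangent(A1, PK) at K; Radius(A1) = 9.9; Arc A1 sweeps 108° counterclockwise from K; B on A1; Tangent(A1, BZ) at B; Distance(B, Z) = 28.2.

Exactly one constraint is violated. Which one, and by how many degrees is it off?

Tangent(A1, BZ) at B — off by 5.50°.

P = (0.00, 0.00) ✓; P.y = 0.00, K.y = 0.00 ✓; |PK| = 17.40 ✓; ∠(LK, KP) = 90.00° ✓; |LK| = 9.900 ✓; bearing(L→B) − bearing(L→K) = 108.0° ✓; |LB| = 9.899 ✓; ∠(LB, BZ) = 84.50° ✗; |BZ| = 28.20 ✓.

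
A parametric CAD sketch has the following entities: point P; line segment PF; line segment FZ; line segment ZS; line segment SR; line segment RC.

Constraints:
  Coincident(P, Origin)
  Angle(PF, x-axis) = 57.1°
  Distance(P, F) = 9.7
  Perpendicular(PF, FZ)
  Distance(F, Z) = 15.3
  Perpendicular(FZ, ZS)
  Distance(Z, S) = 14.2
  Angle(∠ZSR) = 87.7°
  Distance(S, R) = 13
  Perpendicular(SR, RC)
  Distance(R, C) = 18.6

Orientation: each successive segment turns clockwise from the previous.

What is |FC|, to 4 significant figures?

5.781

P is at the origin; PF runs at 57.1° with length 9.7, so F = (5.269, 8.144). PF is perpendicular to FZ, so FZ runs at -32.90°; with |FZ| = 15.3, Z = (18.11, -0.1663). FZ is perpendicular to ZS, so ZS runs at -122.9°; with |ZS| = 14.2, S = (10.40, -12.09). ∠ZSR = 87.7° gives SR at 144.8° from the x-axis; with |SR| = 13.0, R = (-0.2210, -4.595). SR is perpendicular to RC, so RC runs at 54.80°; with |RC| = 18.6, C = (10.50, 10.60). Then |FC| = |C − F| = 5.781.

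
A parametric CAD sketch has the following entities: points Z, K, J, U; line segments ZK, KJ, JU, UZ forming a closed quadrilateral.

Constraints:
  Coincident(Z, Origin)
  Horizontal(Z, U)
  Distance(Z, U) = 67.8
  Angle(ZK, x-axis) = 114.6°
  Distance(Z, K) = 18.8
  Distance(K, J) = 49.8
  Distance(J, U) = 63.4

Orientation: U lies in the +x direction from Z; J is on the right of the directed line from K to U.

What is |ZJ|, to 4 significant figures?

31.02

Z is at the origin; ZU is horizontal with |ZU| = 67.8 and U in +x, so U = (67.8, 0). ZK runs at 114.6° with |ZK| = 18.8, so K = (-7.826, 17.09). J is determined by |KJ| = 49.8 and |JU| = 63.4 together: it lies at the intersection of circle(K, 49.8) and circle(U, 63.4). With |KU| = 77.53, the foot of the radical line on KU is 28.84 from K and the perpendicular offset is √(49.8² − 28.84²) = 40.60. Taking the right-of-KU solution: J = (11.35, -28.87).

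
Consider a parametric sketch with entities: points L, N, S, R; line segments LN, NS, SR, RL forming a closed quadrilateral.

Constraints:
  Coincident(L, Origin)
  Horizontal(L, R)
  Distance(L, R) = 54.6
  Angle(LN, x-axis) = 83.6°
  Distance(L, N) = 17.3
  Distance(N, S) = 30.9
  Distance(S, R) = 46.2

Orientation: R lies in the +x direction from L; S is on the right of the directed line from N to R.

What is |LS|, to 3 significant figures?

16.2

Checks: |NS| = 30.90 ✓; |SR| = 46.20 ✓.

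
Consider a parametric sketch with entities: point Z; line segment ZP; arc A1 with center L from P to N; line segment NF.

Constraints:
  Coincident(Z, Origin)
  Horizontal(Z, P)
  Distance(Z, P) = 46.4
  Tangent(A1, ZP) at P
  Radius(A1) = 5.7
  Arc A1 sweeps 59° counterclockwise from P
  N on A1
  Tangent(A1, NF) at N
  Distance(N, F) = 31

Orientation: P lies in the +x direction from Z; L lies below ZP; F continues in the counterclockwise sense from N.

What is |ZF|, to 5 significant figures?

38.902

On A1, P sits at bearing 90° from L; a 59° counterclockwise sweep puts N at bearing 149°, so N = L + 5.7·(cos 149°, sin 149°) = (41.514, -2.7643). A1 meets NF tangentially, so LN is at right angles to NF, so NF runs along (−sin 149°, cos 149°); with |NF| = 31.0, F = (25.548, -29.336). Then |ZF| = |F − Z| = 38.902.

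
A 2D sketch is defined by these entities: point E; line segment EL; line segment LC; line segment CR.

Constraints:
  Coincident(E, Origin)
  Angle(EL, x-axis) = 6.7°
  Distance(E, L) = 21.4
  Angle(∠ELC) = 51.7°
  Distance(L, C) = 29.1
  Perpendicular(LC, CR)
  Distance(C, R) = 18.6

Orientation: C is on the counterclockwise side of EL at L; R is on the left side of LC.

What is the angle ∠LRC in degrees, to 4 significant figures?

57.41°

E is at the origin; EL runs at 6.7° with length 21.4, so L = 21.4·(cos 6.7°, sin 6.7°) = (21.25, 2.497). ∠ELC = 51.7°, so LC runs at 6.7° + (180° − 51.7°) = 135.0° from the x-axis; with |LC| = 29.1, C = L + 29.1·(cos 135.0°, sin 135.0°) = (0.6770, 23.07). LC ⟂ CR; with |CR| = 18.6 on the left of LC, R = C + 18.6·(-0.7071, -0.7071) = (-12.48, 9.921). Then cos ∠LRC = RL·RC / (|RL||RC|), giving 57.41°.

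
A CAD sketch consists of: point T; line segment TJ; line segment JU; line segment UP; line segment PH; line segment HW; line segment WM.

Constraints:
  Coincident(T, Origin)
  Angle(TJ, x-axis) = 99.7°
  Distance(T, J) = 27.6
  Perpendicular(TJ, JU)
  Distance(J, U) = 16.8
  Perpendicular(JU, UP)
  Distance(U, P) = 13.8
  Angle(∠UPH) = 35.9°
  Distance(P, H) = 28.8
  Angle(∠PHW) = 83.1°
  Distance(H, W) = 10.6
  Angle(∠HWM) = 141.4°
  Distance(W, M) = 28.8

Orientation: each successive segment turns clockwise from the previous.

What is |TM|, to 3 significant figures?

53.1

T is at the origin; TJ runs at 99.7° with length 27.6, so J = (-4.65, 27.2). The perpendicularity gives JU at right angles to TJ, so JU runs at 9.70°; with |JU| = 16.8, U = (11.9, 30.0). JU ⟂ UP, so UP runs at -80.3°; with |UP| = 13.8, P = (14.2, 16.4). ∠UPH = 35.9° gives PH at 136° from the x-axis; with |PH| = 28.8, H = (-6.34, 36.6). ∠PHW = 83.1° gives HW at 38.7° from the x-axis; with |HW| = 10.6, W = (1.93, 43.2). ∠HWM = 141.4° gives WM at 0.100° from the x-axis; with |WM| = 28.8, M = (30.7, 43.3). Then |TM| = |M − T| = 53.1.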